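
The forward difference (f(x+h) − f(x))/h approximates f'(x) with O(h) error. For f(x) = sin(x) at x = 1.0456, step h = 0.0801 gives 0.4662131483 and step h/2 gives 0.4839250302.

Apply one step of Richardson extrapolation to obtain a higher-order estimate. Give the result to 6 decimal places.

The method has order 1: 2^1 = 2.
A(h/2) − A(h) = 0.4839250302 − 0.4662131483 = 0.0177118819
Divide by 2^1 − 1 = 1: 0.0177118819/1 = 0.0177118819
R = 0.4839250302 + 0.0177118819 = 0.5016369121

0.501637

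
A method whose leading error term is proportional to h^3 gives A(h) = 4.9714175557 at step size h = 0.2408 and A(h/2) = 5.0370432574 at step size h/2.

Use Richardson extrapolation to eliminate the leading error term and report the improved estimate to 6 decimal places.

5.046418

Order 3 gives 2^r = 8 and 2^r − 1 = 7.
8 × 5.0370432574 − 4.9714175557 = 35.3249285035
Divide by 2^3 − 1 = 7.
(8 × 5.0370432574 − 4.9714175557)/(8 − 1) = 5.0464183576
Gap between inputs: 6.563e-02; correction applied: +0.0093751002.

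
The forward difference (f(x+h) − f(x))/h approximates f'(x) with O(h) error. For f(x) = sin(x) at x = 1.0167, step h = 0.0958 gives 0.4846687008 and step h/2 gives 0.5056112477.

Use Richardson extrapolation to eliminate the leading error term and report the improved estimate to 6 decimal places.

0.526554

Error is O(h^1); halving h shrinks it by 2^1 = 2.
Weighted: 1.0112224954 − 0.4846687008 = 0.5265537946
Denominator 2 − 1 = 1.
So the Richardson estimate is 0.5265537946.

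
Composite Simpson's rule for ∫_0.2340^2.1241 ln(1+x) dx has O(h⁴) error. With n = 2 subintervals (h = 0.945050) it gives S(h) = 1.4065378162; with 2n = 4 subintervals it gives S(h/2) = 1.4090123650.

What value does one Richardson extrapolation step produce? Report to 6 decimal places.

1.409177

r = 4: numerator weight 16, denominator 15.
16*1.4090123650 = 22.5441978400; 22.5441978400 − 1.4065378162 = 21.1376600238
Extrapolated: 21.1376600238 / 15 = 1.4091773349
Shift from A(h/2): +0.0001649699.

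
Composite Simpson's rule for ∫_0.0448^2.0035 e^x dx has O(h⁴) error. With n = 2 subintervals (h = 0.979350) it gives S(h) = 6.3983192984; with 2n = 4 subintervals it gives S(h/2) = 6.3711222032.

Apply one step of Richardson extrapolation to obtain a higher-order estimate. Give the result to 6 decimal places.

r = 4, so 2^r = 16.
16 × 6.3711222032 = 101.9379552512; subtract 6.3983192984 → 95.5396359528
Divide by 2^4 − 1 = 15.
(16 × 6.3711222032 − 6.3983192984)/(16 − 1) = 6.3693090635

6.369309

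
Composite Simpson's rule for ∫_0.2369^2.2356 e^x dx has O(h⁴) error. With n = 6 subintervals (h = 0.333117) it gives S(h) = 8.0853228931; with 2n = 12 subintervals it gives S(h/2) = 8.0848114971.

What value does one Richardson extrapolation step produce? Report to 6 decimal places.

Order 4 gives 2^r = 16 and 2^r − 1 = 15.
Top: 16(8.0848114971) − (8.0853228931) = 121.2716610605
Extrapolated: 121.2716610605 / 15 = 8.0847774040

8.084777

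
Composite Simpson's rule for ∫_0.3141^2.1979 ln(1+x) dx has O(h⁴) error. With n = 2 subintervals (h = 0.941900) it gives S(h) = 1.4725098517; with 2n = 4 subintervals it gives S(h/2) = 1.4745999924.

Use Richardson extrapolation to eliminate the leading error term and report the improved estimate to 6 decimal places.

Error is O(h^4); halving h shrinks it by 2^4 = 16.
2^4×A(h/2) = 23.5935998784; minus A(h) gives 22.1210900267.
(16×1.4745999924 − 1.4725098517)/(16 − 1) = 1.4747393351

1.474739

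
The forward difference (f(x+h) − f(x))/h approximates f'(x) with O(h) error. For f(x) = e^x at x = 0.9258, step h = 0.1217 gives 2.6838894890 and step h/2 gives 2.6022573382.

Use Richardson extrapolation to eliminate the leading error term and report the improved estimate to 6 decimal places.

2.520625

Error is O(h^1); halving h shrinks it by 2^1 = 2.
Weighted: 5.2045146764 − 2.6838894890 = 2.5206251874
Denominator 2 − 1 = 1.
So the Richardson estimate is 2.5206251874.
Gap between inputs: 8.163e-02; correction applied: −0.0816321508.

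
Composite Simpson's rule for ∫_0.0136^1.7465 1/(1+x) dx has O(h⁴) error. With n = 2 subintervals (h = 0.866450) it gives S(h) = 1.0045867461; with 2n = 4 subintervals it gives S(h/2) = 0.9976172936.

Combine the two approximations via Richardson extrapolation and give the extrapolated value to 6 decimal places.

Error is O(h^4); halving h shrinks it by 2^4 = 16.
Numerator 16×A(h/2) − A(h) = 16×0.9976172936 − 1.0045867461 = 14.9572899515
Extrapolated: 14.9572899515 / 15 = 0.9971526634
Correction |R − A(h/2)| = 4.646e-04; gap |A(h/2) − A(h)| = 6.969e-03.

0.997153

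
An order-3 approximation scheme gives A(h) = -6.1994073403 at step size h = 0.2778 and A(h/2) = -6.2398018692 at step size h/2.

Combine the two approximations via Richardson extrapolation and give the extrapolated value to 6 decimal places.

-6.245573

r = 3: numerator weight 8, denominator 7.
Numerator 8×A(h/2) − A(h) = 8×(-6.2398018692) − (-6.1994073403) = -43.7190076133
Divide by 2^3 − 1 = 7.
R = (-43.7190076133)/7 = -6.2455725162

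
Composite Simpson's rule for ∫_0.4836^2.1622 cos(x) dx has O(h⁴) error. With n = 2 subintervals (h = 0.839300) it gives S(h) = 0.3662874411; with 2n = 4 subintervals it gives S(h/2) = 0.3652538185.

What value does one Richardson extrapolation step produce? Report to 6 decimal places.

0.365185

Error is O(h^4); halving h shrinks it by 2^4 = 16.
Difference of the inputs: 0.3652538185 − 0.3662874411 = -0.0010336226
Correction (A(h/2) − A(h))/(16 − 1) = (-0.0010336226)/15 = -0.0000689082
R = A(h/2) + (A(h/2) − A(h))/15 = 0.3652538185 − 0.0000689082 = 0.3651849103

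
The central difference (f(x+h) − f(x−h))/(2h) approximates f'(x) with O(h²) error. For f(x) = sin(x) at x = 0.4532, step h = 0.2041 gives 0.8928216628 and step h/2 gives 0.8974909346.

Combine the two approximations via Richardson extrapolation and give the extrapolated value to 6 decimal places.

Error is O(h^2); halving h shrinks it by 2^2 = 4.
Numerator 4*A(h/2) − A(h) = 4*0.8974909346 − 0.8928216628 = 2.6971420756
Extrapolated: 2.6971420756 / 3 = 0.8990473585
Gap between inputs: 4.669e-03; correction applied: +0.0015564239.

0.899047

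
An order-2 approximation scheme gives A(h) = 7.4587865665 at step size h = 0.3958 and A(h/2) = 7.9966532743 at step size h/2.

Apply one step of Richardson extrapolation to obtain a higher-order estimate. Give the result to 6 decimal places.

r = 2: numerator weight 4, denominator 3.
Top: 4(7.9966532743) − (7.4587865665) = 24.5278265307
R = 24.5278265307/3 = 8.1759421769

8.175942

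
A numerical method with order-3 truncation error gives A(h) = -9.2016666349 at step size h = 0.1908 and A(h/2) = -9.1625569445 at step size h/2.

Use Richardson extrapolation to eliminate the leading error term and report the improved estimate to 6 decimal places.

-9.156970

r = 3: numerator weight 8, denominator 7.
Top: 8(-9.1625569445) − (-9.2016666349) = -64.0987889211
Divide by 2^3 − 1 = 7.
Extrapolated: (-64.0987889211) / 7 = -9.1569698459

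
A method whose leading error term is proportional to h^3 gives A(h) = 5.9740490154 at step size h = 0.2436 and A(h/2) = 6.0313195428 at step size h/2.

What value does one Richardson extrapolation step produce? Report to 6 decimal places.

Order 3 gives 2^r = 8 and 2^r − 1 = 7.
Top: 8(6.0313195428) − (5.9740490154) = 42.2765073270
Denominator 8 − 1 = 7.
So the Richardson estimate is 6.0395010467.

6.039501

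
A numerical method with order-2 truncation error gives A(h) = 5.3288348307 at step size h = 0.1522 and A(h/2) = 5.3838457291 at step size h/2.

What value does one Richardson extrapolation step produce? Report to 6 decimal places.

5.402183

r = 2, so 2^r = 4.
Top: 4(5.3838457291) − (5.3288348307) = 16.2065480857
R = 16.2065480857/3 = 5.4021826952
Gap between inputs: 5.501e-02; correction applied: +0.0183369661.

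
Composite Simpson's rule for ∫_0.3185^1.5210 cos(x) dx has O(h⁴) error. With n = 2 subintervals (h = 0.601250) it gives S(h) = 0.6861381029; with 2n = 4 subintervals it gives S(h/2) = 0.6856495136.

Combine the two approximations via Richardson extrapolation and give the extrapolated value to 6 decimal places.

Leading term ∝ h^4; use weight 16 = 2^4.
Top: 16(0.6856495136) − (0.6861381029) = 10.2842541147
R = 10.2842541147/15 = 0.6856169410
Shift from A(h/2): −0.0000325726.

0.685617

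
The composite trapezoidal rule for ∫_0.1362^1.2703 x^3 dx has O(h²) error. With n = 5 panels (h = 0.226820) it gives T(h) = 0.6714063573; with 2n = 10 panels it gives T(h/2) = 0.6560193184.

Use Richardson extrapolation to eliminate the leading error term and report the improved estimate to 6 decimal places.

Order 2 gives 2^r = 4 and 2^r − 1 = 3.
A(h/2) − A(h) = 0.6560193184 − 0.6714063573 = -0.0153870389
Correction (A(h/2) − A(h))/(4 − 1) = (-0.0153870389)/3 = -0.0051290130
R = 0.6560193184 − 0.0051290130 = 0.6508903054
Correction |R − A(h/2)| = 5.129e-03; gap |A(h/2) − A(h)| = 1.539e-02.

0.650890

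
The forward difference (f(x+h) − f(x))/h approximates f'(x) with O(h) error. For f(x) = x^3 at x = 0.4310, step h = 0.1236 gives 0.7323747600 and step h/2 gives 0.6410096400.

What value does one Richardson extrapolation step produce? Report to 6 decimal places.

0.549645

Leading term ∝ h^1; use weight 2 = 2^1.
Numerator 2 × A(h/2) − A(h) = 2 × 0.6410096400 − 0.7323747600 = 0.5496445200
(2 × 0.6410096400 − 0.7323747600)/(2 − 1) = 0.5496445200
Gap between inputs: 9.137e-02; correction applied: −0.0913651200.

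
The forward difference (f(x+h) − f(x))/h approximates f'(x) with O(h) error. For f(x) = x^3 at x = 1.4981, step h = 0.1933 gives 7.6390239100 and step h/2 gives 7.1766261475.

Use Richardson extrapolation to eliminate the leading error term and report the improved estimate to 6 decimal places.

The method has order 1: 2^1 = 2.
2^1·A(h/2) = 14.3532522950; minus A(h) gives 6.7142283850.
Divide by 2^1 − 1 = 1.
R = 6.7142283850/1 = 6.7142283850

6.714228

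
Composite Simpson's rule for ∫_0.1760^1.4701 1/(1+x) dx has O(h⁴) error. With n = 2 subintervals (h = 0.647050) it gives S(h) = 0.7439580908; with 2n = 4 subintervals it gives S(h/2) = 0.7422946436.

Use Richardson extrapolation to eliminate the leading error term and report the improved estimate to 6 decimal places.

The method has order 4: 2^4 = 16.
16·0.7422946436 = 11.8767142976; 11.8767142976 − 0.7439580908 = 11.1327562068
R = 11.1327562068/15 = 0.7421837471

0.742184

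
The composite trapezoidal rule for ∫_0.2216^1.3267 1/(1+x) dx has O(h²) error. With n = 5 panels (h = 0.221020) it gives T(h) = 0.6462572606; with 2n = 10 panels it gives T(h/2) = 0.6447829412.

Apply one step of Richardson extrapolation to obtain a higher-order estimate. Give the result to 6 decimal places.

0.644292

Order 2 gives 2^r = 4 and 2^r − 1 = 3.
4 × 0.6447829412 = 2.5791317648; subtract 0.6462572606 → 1.9328745042
Divide by 2^2 − 1 = 3.
R = 1.9328745042/3 = 0.6442915014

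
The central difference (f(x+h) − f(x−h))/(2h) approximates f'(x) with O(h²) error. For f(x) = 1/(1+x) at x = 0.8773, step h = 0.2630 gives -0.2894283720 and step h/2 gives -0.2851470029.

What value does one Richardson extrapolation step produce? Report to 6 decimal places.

-0.283720

Order 2 gives 2^r = 4 and 2^r − 1 = 3.
4·(-0.2851470029) = -1.1405880116; subtract (-0.2894283720) → -0.8511596396
Divide by 2^2 − 1 = 3.
R = (-0.8511596396)/3 = -0.2837198799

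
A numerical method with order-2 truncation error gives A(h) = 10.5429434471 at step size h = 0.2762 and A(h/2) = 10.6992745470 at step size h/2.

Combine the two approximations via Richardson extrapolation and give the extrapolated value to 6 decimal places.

Leading term ∝ h^2; use weight 4 = 2^2.
Numerator 4 × A(h/2) − A(h) = 4 × 10.6992745470 − 10.5429434471 = 32.2541547409
R = 32.2541547409/3 = 10.7513849136
Gap between inputs: 1.563e-01; correction applied: +0.0521103666.

10.751385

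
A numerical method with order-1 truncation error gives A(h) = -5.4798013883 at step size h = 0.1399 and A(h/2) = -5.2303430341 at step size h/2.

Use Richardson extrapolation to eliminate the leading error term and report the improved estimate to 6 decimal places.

With r = 1 the leading error scales as h^1, so the weight is 2^1 = 2.
2^1×A(h/2) = -10.4606860682; minus A(h) gives -4.9808846799.
R = (-4.9808846799)/1 = -4.9808846799
Correction |R − A(h/2)| = 2.495e-01; gap |A(h/2) − A(h)| = 2.495e-01.

-4.980885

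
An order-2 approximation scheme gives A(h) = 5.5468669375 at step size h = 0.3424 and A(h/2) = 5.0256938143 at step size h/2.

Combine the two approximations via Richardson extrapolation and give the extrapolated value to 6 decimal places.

4.851969

With r = 2 the leading error scales as h^2, so the weight is 2^2 = 4.
4·5.0256938143 = 20.1027752572; 20.1027752572 − 5.5468669375 = 14.5559083197
14.5559083197 ÷ 3 = 4.8519694399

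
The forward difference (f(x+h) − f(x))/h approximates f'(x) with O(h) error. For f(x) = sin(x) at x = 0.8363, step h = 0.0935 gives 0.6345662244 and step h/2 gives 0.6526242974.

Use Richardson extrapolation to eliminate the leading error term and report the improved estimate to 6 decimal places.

r = 1, so 2^r = 2.
2 × 0.6526242974 = 1.3052485948; subtract 0.6345662244 → 0.6706823704
Divide by 2^1 − 1 = 1.
Result: 0.6706823704
Shift from A(h/2): +0.0180580730.

0.670682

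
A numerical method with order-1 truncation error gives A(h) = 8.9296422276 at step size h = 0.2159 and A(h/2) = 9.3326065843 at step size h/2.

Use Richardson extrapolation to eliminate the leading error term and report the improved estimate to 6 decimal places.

Leading term ∝ h^1; use weight 2 = 2^1.
Top: 2(9.3326065843) − (8.9296422276) = 9.7355709410
Divide by 2^1 − 1 = 1.
So the Richardson estimate is 9.7355709410.
Shift from A(h/2): +0.4029643567.

9.735571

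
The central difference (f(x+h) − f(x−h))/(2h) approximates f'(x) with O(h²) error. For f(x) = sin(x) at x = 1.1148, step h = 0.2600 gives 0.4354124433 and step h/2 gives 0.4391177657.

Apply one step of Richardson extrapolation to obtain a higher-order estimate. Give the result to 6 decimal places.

Order 2 gives 2^r = 4 and 2^r − 1 = 3.
Numerator 4 × A(h/2) − A(h) = 4 × 0.4391177657 − 0.4354124433 = 1.3210586195
1.3210586195 ÷ 3 = 0.4403528732
Shift from A(h/2): +0.0012351075.

0.440353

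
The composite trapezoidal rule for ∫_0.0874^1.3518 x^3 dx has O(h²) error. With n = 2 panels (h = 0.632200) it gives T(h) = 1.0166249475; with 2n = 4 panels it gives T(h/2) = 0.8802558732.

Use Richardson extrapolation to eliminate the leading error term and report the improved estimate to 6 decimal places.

0.834800

Method order is 2; weight 2^2 = 4.
4×0.8802558732 − 1.0166249475 = 2.5043985453
(4×0.8802558732 − 1.0166249475)/(4 − 1) = 0.8347995151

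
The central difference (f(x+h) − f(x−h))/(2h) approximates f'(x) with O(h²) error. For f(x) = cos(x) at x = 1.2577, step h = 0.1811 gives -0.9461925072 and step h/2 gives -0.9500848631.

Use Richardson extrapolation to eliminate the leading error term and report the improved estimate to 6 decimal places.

Method order is 2; weight 2^2 = 4.
2^2*A(h/2) = -3.8003394524; minus A(h) gives -2.8541469452.
Divide by 2^2 − 1 = 3.
Result: -0.9513823151
Shift from A(h/2): −0.0012974520.

-0.951382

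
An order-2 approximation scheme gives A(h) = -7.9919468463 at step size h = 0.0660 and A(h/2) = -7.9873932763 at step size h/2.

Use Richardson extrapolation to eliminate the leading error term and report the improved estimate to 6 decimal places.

r = 2: numerator weight 4, denominator 3.
4×(-7.9873932763) − (-7.9919468463) = -23.9576262589
Divide by 2^2 − 1 = 3.
Result: -7.9858754196

-7.985875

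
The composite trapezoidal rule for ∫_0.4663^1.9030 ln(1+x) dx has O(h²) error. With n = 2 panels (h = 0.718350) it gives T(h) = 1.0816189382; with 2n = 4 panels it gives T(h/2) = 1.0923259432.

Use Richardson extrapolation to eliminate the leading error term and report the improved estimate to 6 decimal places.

1.095895

Error is O(h^2); halving h shrinks it by 2^2 = 4.
Weighted: 4.3693037728 − 1.0816189382 = 3.2876848346
Denominator 4 − 1 = 3.
Result: 1.0958949449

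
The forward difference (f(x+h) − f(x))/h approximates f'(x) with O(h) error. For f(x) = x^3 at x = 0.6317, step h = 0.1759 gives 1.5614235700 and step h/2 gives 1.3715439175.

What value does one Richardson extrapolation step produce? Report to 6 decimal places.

r = 1, so 2^r = 2.
2 × 1.3715439175 − 1.5614235700 = 1.1816642650
Denominator 2 − 1 = 1.
R = 1.1816642650/1 = 1.1816642650
Shift from A(h/2): −0.1898796525.

1.181664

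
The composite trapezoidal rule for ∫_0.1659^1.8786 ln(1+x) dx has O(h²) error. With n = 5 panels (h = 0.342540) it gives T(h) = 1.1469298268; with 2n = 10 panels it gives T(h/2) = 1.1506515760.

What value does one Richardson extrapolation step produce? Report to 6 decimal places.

1.151892

r = 2, so 2^r = 4.
Weighted: 4.6026063040 − 1.1469298268 = 3.4556764772
Extrapolated: 3.4556764772 / 3 = 1.1518921591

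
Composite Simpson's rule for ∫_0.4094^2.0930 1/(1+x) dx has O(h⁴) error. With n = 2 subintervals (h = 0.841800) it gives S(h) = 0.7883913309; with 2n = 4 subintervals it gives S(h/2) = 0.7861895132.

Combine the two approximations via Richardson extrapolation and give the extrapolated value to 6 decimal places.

0.786043

Order 4 gives 2^r = 16 and 2^r − 1 = 15.
16*0.7861895132 = 12.5790322112; subtract 0.7883913309 → 11.7906408803
Divide by 2^4 − 1 = 15.
Extrapolated: 11.7906408803 / 15 = 0.7860427254
Gap between inputs: 2.202e-03; correction applied: −0.0001467878.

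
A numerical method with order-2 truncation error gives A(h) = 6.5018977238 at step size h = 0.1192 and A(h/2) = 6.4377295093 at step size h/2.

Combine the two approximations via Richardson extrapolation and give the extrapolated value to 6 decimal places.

6.416340

Error is O(h^2); halving h shrinks it by 2^2 = 4.
4×6.4377295093 = 25.7509180372; 25.7509180372 − 6.5018977238 = 19.2490203134
19.2490203134 ÷ 3 = 6.4163401045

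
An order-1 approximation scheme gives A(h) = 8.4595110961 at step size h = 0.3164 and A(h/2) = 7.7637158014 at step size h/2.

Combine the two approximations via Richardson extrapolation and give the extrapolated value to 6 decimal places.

7.067921

Method order is 1; weight 2^1 = 2.
2^1×A(h/2) = 15.5274316028; minus A(h) gives 7.0679205067.
Denominator 2 − 1 = 1.
So the Richardson estimate is 7.0679205067.
Shift from A(h/2): −0.6957952947.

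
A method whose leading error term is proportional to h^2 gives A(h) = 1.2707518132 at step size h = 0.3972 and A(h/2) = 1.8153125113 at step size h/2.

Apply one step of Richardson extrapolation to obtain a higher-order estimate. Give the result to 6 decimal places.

The method has order 2: 2^2 = 4.
2^2·A(h/2) = 7.2612500452; minus A(h) gives 5.9904982320.
5.9904982320 ÷ 3 = 1.9968327440
Gap between inputs: 5.446e-01; correction applied: +0.1815202327.

1.996833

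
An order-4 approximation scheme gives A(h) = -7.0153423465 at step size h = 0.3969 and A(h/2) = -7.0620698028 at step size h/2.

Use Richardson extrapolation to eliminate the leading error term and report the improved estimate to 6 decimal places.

Leading term ∝ h^4; use weight 16 = 2^4.
Weighted: (-112.9931168448) − (-7.0153423465) = -105.9777744983
(-105.9777744983) ÷ 15 = -7.0651849666

-7.065185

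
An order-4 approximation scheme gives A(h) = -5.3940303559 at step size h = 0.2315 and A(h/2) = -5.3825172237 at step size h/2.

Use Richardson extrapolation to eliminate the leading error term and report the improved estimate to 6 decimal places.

-5.381750

Leading term ∝ h^4; use weight 16 = 2^4.
Difference of the inputs: -5.3825172237 − (-5.3940303559) = 0.0115131322
Divide by 2^4 − 1 = 15: 0.0115131322/15 = 0.0007675421
R = A(h/2) + (A(h/2) − A(h))/15 = -5.3825172237 + 0.0007675421 = -5.3817496816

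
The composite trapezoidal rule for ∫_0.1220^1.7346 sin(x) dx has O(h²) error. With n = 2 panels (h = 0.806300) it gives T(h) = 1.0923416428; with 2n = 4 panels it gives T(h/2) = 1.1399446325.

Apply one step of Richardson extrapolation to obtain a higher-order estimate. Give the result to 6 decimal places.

r = 2: numerator weight 4, denominator 3.
Difference of the inputs: 1.1399446325 − 1.0923416428 = 0.0476029897
Correction (A(h/2) − A(h))/(4 − 1) = 0.0476029897/3 = 0.0158676632
R = A(h/2) + (A(h/2) − A(h))/3 = 1.1399446325 + 0.0158676632 = 1.1558122957
Gap between inputs: 4.760e-02; correction applied: +0.0158676632.

1.155812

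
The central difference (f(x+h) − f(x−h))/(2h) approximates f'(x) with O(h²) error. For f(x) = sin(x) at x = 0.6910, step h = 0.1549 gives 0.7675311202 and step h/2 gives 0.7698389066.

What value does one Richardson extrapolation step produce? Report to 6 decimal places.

0.770608

With r = 2 the leading error scales as h^2, so the weight is 2^2 = 4.
Difference of the inputs: 0.7698389066 − 0.7675311202 = 0.0023077864
Correction (A(h/2) − A(h))/(4 − 1) = 0.0023077864/3 = 0.0007692621
R = 0.7698389066 + 0.0007692621 = 0.7706081687
Correction |R − A(h/2)| = 7.693e-04; gap |A(h/2) − A(h)| = 2.308e-03.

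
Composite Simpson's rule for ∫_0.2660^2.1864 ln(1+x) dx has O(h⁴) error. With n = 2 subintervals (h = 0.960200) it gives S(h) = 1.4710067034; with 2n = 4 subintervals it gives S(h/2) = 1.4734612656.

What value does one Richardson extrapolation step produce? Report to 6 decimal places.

r = 4: numerator weight 16, denominator 15.
16·1.4734612656 = 23.5753802496; 23.5753802496 − 1.4710067034 = 22.1043735462
Divide by 2^4 − 1 = 15.
Extrapolated: 22.1043735462 / 15 = 1.4736249031
Gap between inputs: 2.455e-03; correction applied: +0.0001636375.

1.473625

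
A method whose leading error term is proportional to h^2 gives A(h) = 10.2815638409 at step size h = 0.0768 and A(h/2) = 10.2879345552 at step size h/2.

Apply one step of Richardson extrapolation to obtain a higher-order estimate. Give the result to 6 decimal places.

With r = 2 the leading error scales as h^2, so the weight is 2^2 = 4.
4*10.2879345552 = 41.1517382208; 41.1517382208 − 10.2815638409 = 30.8701743799
30.8701743799 ÷ 3 = 10.2900581266
Shift from A(h/2): +0.0021235714.

10.290058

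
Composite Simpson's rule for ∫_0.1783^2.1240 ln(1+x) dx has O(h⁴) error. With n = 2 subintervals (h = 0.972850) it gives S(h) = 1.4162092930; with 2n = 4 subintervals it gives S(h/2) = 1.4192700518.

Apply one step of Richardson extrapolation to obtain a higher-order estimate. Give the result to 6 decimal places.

1.419474

With r = 4 the leading error scales as h^4, so the weight is 2^4 = 16.
2^4·A(h/2) = 22.7083208288; minus A(h) gives 21.2921115358.
(16·1.4192700518 − 1.4162092930)/(16 − 1) = 1.4194741024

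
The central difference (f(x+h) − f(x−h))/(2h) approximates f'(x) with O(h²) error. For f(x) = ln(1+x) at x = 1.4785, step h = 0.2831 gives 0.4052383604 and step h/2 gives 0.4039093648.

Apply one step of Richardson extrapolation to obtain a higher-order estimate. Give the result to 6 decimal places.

0.403466

r = 2: numerator weight 4, denominator 3.
2^2·A(h/2) = 1.6156374592; minus A(h) gives 1.2103990988.
1.2103990988 ÷ 3 = 0.4034663663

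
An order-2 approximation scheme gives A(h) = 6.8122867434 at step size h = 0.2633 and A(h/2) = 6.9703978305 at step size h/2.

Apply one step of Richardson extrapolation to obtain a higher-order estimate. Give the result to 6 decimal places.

Leading term ∝ h^2; use weight 4 = 2^2.
A(h/2) − A(h) = 6.9703978305 − 6.8122867434 = 0.1581110871
Correction (A(h/2) − A(h))/(4 − 1) = 0.1581110871/3 = 0.0527036957
R = A(h/2) + (A(h/2) − A(h))/3 = 6.9703978305 + 0.0527036957 = 7.0231015262
Correction |R − A(h/2)| = 5.270e-02; gap |A(h/2) − A(h)| = 1.581e-01.

7.023102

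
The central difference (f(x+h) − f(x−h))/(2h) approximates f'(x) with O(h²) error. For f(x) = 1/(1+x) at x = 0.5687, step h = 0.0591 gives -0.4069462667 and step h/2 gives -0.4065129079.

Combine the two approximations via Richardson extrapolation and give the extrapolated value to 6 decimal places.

-0.406368

r = 2: numerator weight 4, denominator 3.
4·(-0.4065129079) − (-0.4069462667) = -1.2191053649
Divide by 2^2 − 1 = 3.
Result: -0.4063684550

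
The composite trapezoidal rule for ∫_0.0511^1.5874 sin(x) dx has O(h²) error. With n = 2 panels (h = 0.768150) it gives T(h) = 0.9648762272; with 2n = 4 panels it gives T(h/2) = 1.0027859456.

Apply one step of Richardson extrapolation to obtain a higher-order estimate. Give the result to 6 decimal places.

r = 2: numerator weight 4, denominator 3.
4 × 1.0027859456 = 4.0111437824; 4.0111437824 − 0.9648762272 = 3.0462675552
Extrapolated: 3.0462675552 / 3 = 1.0154225184

1.015423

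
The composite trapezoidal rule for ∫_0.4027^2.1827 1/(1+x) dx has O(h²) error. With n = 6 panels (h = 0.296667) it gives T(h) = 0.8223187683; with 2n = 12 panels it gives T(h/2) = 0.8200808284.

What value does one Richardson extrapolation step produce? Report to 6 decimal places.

0.819335

With r = 2 the leading error scales as h^2, so the weight is 2^2 = 4.
Numerator 4×A(h/2) − A(h) = 4×0.8200808284 − 0.8223187683 = 2.4580045453
2.4580045453 ÷ 3 = 0.8193348484
Correction |R − A(h/2)| = 7.460e-04; gap |A(h/2) − A(h)| = 2.238e-03.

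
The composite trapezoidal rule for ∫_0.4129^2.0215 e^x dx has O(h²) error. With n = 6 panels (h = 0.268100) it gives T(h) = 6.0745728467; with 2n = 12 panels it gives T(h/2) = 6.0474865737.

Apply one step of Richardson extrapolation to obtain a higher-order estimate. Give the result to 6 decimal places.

6.038458

Error is O(h^2); halving h shrinks it by 2^2 = 4.
Difference of the inputs: 6.0474865737 − 6.0745728467 = -0.0270862730
Divide by 2^2 − 1 = 3: (-0.0270862730)/3 = -0.0090287577
R = 6.0474865737 − 0.0090287577 = 6.0384578160
Shift from A(h/2): −0.0090287577.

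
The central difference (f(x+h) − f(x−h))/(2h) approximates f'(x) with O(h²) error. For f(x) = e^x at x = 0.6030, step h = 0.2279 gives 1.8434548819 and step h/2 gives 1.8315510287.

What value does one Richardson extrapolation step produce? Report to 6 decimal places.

r = 2, so 2^r = 4.
Weighted: 7.3262041148 − 1.8434548819 = 5.4827492329
Denominator 4 − 1 = 3.
So the Richardson estimate is 1.8275830776.

1.827583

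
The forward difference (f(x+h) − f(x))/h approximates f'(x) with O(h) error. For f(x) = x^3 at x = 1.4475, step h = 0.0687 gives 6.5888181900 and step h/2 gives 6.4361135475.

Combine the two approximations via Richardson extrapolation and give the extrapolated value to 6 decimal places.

6.283409

Error is O(h^1); halving h shrinks it by 2^1 = 2.
Numerator 2*A(h/2) − A(h) = 2*6.4361135475 − 6.5888181900 = 6.2834089050
Divide by 2^1 − 1 = 1.
So the Richardson estimate is 6.2834089050.
Correction |R − A(h/2)| = 1.527e-01; gap |A(h/2) − A(h)| = 1.527e-01.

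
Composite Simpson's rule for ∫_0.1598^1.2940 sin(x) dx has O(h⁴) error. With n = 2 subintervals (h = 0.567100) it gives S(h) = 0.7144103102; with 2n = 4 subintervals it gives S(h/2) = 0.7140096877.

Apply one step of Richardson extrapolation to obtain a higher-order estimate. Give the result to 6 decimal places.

0.713983

The method has order 4: 2^4 = 16.
16·0.7140096877 = 11.4241550032; subtract 0.7144103102 → 10.7097446930
Divide by 2^4 − 1 = 15.
So the Richardson estimate is 0.7139829795.
Correction |R − A(h/2)| = 2.671e-05; gap |A(h/2) − A(h)| = 4.006e-04.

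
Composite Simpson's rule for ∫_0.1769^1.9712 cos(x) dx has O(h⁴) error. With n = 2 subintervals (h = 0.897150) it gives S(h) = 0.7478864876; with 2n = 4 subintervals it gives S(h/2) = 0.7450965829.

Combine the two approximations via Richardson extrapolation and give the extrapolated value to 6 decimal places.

r = 4, so 2^r = 16.
Difference of the inputs: 0.7450965829 − 0.7478864876 = -0.0027899047
Correction (A(h/2) − A(h))/(16 − 1) = (-0.0027899047)/15 = -0.0001859936
R = 0.7450965829 − 0.0001859936 = 0.7449105893
Gap between inputs: 2.790e-03; correction applied: −0.0001859936.

0.744911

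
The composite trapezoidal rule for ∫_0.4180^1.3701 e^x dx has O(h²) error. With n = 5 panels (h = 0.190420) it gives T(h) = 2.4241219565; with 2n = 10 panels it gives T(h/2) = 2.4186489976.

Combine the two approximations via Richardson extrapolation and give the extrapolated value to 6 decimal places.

2.416825

Method order is 2; weight 2^2 = 4.
4 × 2.4186489976 = 9.6745959904; subtract 2.4241219565 → 7.2504740339
Denominator 4 − 1 = 3.
Extrapolated: 7.2504740339 / 3 = 2.4168246780
Correction |R − A(h/2)| = 1.824e-03; gap |A(h/2) − A(h)| = 5.473e-03.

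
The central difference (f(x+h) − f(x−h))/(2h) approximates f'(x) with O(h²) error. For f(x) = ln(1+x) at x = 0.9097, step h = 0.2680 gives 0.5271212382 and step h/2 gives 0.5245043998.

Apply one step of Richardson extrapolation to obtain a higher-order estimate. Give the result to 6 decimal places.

0.523632

r = 2: numerator weight 4, denominator 3.
Numerator 4*A(h/2) − A(h) = 4*0.5245043998 − 0.5271212382 = 1.5708963610
R = 1.5708963610/3 = 0.5236321203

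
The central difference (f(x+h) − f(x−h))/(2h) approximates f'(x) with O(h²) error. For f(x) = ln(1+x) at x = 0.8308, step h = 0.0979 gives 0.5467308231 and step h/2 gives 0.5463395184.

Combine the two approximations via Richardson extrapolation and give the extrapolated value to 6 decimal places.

0.546209

Leading term ∝ h^2; use weight 4 = 2^2.
Numerator 4×A(h/2) − A(h) = 4×0.5463395184 − 0.5467308231 = 1.6386272505
Denominator 4 − 1 = 3.
1.6386272505 ÷ 3 = 0.5462090835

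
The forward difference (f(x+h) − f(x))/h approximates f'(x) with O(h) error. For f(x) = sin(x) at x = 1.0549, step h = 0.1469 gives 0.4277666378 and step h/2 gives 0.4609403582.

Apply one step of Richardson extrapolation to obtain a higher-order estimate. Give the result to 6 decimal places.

0.494114

r = 1: numerator weight 2, denominator 1.
2 × 0.4609403582 = 0.9218807164; 0.9218807164 − 0.4277666378 = 0.4941140786
Denominator 2 − 1 = 1.
R = 0.4941140786/1 = 0.4941140786
Gap between inputs: 3.317e-02; correction applied: +0.0331737204.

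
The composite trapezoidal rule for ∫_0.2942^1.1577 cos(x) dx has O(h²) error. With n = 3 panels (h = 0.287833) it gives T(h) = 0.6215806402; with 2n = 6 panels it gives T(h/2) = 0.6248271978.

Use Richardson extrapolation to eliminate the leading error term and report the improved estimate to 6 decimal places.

0.625909

Error is O(h^2); halving h shrinks it by 2^2 = 4.
Difference of the inputs: 0.6248271978 − 0.6215806402 = 0.0032465576
Correction (A(h/2) − A(h))/(4 − 1) = 0.0032465576/3 = 0.0010821859
R = 0.6248271978 + 0.0010821859 = 0.6259093837
Shift from A(h/2): +0.0010821859.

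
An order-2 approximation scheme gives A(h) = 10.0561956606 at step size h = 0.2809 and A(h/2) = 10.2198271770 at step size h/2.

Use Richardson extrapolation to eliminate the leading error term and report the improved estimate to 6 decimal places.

10.274371

The method has order 2: 2^2 = 4.
4×10.2198271770 = 40.8793087080; subtract 10.0561956606 → 30.8231130474
R = 30.8231130474/3 = 10.2743710158
Correction |R − A(h/2)| = 5.454e-02; gap |A(h/2) − A(h)| = 1.636e-01.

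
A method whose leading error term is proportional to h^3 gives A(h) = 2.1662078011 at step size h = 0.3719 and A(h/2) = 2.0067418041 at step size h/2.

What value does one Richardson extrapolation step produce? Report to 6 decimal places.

Leading term ∝ h^3; use weight 8 = 2^3.
A(h/2) − A(h) = 2.0067418041 − 2.1662078011 = -0.1594659970
Divide by 2^3 − 1 = 7: (-0.1594659970)/7 = -0.0227808567
R = A(h/2) + (A(h/2) − A(h))/7 = 2.0067418041 − 0.0227808567 = 1.9839609474
Gap between inputs: 1.595e-01; correction applied: −0.0227808567.

1.983961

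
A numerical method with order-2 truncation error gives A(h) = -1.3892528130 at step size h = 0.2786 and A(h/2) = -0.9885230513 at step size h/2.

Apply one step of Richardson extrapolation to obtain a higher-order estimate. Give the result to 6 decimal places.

Error is O(h^2); halving h shrinks it by 2^2 = 4.
4·(-0.9885230513) = -3.9540922052; subtract (-1.3892528130) → -2.5648393922
Denominator 4 − 1 = 3.
So the Richardson estimate is -0.8549464641.
Correction |R − A(h/2)| = 1.336e-01; gap |A(h/2) − A(h)| = 4.007e-01.

-0.854946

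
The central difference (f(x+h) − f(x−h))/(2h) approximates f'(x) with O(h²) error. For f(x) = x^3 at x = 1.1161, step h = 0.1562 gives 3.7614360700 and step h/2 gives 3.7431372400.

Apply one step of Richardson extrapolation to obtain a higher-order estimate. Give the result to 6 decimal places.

Order 2 gives 2^r = 4 and 2^r − 1 = 3.
2^2 × A(h/2) = 14.9725489600; minus A(h) gives 11.2111128900.
Denominator 4 − 1 = 3.
Result: 3.7370376300

3.737038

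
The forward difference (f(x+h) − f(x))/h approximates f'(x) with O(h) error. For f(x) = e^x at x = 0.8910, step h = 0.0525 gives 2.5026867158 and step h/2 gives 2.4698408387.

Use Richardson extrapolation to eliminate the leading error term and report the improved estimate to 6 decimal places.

2.436995

The method has order 1: 2^1 = 2.
Top: 2(2.4698408387) − (2.5026867158) = 2.4369949616
Extrapolated: 2.4369949616 / 1 = 2.4369949616
Gap between inputs: 3.285e-02; correction applied: −0.0328458771.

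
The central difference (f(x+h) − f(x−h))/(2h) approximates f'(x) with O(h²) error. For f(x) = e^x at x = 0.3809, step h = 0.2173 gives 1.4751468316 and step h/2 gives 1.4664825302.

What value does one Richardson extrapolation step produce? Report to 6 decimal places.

r = 2, so 2^r = 4.
Weighted: 5.8659301208 − 1.4751468316 = 4.3907832892
(4×1.4664825302 − 1.4751468316)/(4 − 1) = 1.4635944297

1.463594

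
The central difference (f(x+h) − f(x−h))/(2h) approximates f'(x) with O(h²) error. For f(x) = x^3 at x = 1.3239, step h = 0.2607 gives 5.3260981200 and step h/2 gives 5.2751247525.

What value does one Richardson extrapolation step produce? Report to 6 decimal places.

5.258134

r = 2: numerator weight 4, denominator 3.
4*5.2751247525 = 21.1004990100; subtract 5.3260981200 → 15.7744008900
Denominator 4 − 1 = 3.
Extrapolated: 15.7744008900 / 3 = 5.2581336300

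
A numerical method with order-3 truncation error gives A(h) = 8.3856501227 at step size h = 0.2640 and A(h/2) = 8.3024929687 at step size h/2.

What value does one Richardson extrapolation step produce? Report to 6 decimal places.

r = 3, so 2^r = 8.
Difference of the inputs: 8.3024929687 − 8.3856501227 = -0.0831571540
Divide by 2^3 − 1 = 7: (-0.0831571540)/7 = -0.0118795934
R = A(h/2) + (A(h/2) − A(h))/7 = 8.3024929687 − 0.0118795934 = 8.2906133753

8.290613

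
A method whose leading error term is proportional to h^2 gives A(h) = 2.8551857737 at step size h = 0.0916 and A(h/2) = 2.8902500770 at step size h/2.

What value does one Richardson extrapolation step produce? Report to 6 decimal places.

2.901938

Error is O(h^2); halving h shrinks it by 2^2 = 4.
4 × 2.8902500770 = 11.5610003080; 11.5610003080 − 2.8551857737 = 8.7058145343
Extrapolated: 8.7058145343 / 3 = 2.9019381781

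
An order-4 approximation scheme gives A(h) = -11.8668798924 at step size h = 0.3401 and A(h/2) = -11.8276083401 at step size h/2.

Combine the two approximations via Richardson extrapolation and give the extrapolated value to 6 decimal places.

-11.824990

r = 4: numerator weight 16, denominator 15.
A(h/2) − A(h) = -11.8276083401 − (-11.8668798924) = 0.0392715523
Correction (A(h/2) − A(h))/(16 − 1) = 0.0392715523/15 = 0.0026181035
R = A(h/2) + (A(h/2) − A(h))/15 = -11.8276083401 + 0.0026181035 = -11.8249902366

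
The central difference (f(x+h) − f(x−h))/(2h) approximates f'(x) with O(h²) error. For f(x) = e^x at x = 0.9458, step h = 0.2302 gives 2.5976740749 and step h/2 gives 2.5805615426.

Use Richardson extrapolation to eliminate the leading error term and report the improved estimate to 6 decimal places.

2.574857

Error is O(h^2); halving h shrinks it by 2^2 = 4.
4 × 2.5805615426 − 2.5976740749 = 7.7245720955
Denominator 4 − 1 = 3.
Extrapolated: 7.7245720955 / 3 = 2.5748573652
Correction |R − A(h/2)| = 5.704e-03; gap |A(h/2) − A(h)| = 1.711e-02.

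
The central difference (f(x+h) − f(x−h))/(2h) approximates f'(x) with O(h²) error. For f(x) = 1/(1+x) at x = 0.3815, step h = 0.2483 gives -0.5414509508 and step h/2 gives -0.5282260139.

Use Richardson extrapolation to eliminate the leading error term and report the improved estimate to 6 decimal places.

Leading term ∝ h^2; use weight 4 = 2^2.
Numerator 4 × A(h/2) − A(h) = 4 × (-0.5282260139) − (-0.5414509508) = -1.5714531048
(-1.5714531048) ÷ 3 = -0.5238177016

-0.523818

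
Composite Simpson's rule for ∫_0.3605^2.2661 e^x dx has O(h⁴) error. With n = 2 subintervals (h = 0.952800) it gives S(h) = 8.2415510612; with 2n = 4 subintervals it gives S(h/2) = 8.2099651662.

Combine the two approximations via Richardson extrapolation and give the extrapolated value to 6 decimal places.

Leading term ∝ h^4; use weight 16 = 2^4.
16*8.2099651662 − 8.2415510612 = 123.1178915980
Divide by 2^4 − 1 = 15.
Result: 8.2078594399

8.207859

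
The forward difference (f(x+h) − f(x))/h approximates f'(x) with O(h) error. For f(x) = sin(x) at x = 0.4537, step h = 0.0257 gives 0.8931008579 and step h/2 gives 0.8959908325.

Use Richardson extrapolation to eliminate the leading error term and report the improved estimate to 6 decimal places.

0.898881

r = 1: numerator weight 2, denominator 1.
A(h/2) − A(h) = 0.8959908325 − 0.8931008579 = 0.0028899746
Divide by 2^1 − 1 = 1: 0.0028899746/1 = 0.0028899746
R = A(h/2) + (A(h/2) − A(h))/1 = 0.8959908325 + 0.0028899746 = 0.8988808071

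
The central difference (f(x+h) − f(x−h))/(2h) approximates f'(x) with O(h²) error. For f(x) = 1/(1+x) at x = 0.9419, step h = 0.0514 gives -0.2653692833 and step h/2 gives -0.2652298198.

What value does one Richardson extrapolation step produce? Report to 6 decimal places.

Leading term ∝ h^2; use weight 4 = 2^2.
Numerator 4×A(h/2) − A(h) = 4×(-0.2652298198) − (-0.2653692833) = -0.7955499959
Divide by 2^2 − 1 = 3.
(4×(-0.2652298198) − (-0.2653692833))/(4 − 1) = -0.2651833320
Shift from A(h/2): +0.0000464878.

-0.265183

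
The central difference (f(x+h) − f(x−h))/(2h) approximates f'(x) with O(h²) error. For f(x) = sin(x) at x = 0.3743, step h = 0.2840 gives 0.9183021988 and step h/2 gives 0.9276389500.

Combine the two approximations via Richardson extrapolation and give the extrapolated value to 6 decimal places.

0.930751

Order 2 gives 2^r = 4 and 2^r − 1 = 3.
2^2 × A(h/2) = 3.7105558000; minus A(h) gives 2.7922536012.
Divide by 2^2 − 1 = 3.
Result: 0.9307512004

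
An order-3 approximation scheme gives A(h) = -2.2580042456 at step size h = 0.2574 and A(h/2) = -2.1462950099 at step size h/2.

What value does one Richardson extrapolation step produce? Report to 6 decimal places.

Leading term ∝ h^3; use weight 8 = 2^3.
2^3·A(h/2) = -17.1703600792; minus A(h) gives -14.9123558336.
(8·(-2.1462950099) − (-2.2580042456))/(8 − 1) = -2.1303365477

-2.130337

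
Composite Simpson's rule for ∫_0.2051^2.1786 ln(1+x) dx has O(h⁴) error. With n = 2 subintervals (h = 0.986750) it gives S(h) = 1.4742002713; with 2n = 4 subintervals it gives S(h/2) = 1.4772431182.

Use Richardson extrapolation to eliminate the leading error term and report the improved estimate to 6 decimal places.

Method order is 4; weight 2^4 = 16.
2^4*A(h/2) = 23.6358898912; minus A(h) gives 22.1616896199.
Divide by 2^4 − 1 = 15.
Extrapolated: 22.1616896199 / 15 = 1.4774459747
Gap between inputs: 3.043e-03; correction applied: +0.0002028565.

1.477446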